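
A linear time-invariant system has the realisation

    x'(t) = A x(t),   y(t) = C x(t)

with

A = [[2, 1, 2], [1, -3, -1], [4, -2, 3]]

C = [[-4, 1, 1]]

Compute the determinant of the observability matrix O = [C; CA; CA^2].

CA = [[-3, -9, -6]]
CA^2 = [[-39, 36, -15]]
Observability matrix O = [C; CA; CA^2] = [[-4, 1, 1], [-3, -9, -6], [-39, 36, -15]]
Expanding along the first row, det(O) = (-4)·((-9)·(-15) - (-6)·36) - 1·((-3)·(-15) - (-6)·(-39)) + 1·((-3)·36 - (-9)·(-39)) = (-4)·351 - 1·(-189) + 1·(-459) = -1674
Since det(O) ≠ 0, rank(O) = 3 and the system is completely observable.

-1674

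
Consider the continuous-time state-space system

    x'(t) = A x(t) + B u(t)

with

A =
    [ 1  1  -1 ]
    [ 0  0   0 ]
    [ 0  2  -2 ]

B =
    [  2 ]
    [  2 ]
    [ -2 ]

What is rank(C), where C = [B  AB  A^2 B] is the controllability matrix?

AB = [[6], [0], [8]]
A^2B = [[-2], [0], [-16]]
Controllability matrix C = [B  AB  A^2B] = [[2, 6, -2], [2, 0, 0], [-2, 8, -16]]
det(C) = 2·(0·(-16) - 0·8) - 6·(2·(-16) - 0·(-2)) + (-2)·(2·8 - 0·(-2)) = 2·0 - 6·(-32) + (-2)·16 = 160 ≠ 0, so rank(C) = 3.
rank(C) = 3 = n, so the pair (A, B) is completely controllable.

3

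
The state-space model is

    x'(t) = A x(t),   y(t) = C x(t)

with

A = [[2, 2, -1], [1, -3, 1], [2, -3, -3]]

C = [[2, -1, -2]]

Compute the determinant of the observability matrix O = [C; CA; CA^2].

CA = [[-1, 13, 3]]
CA^2 = [[17, -50, 5]]
Observability matrix O = [C; CA; CA^2] = [[2, -1, -2], [-1, 13, 3], [17, -50, 5]]
Expanding along the first row, det(O) = 2·(13·5 - 3·(-50)) - (-1)·((-1)·5 - 3·17) + (-2)·((-1)·(-50) - 13·17) = 2·215 - (-1)·(-56) + (-2)·(-171) = 716
Since det(O) ≠ 0, rank(O) = 3 and the system is completely observable.

716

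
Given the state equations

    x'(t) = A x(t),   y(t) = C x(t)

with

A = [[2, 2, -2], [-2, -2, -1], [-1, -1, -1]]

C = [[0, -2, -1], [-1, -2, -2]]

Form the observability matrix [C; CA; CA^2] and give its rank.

CA = [[5, 5, 3], [4, 4, 6]]
CA^2 = [[-3, -3, -18], [-6, -6, -18]]
Observability matrix O = [C; CA; CA^2] = [[0, -2, -1], [-1, -2, -2], [5, 5, 3], [4, 4, 6], [-3, -3, -18], [-6, -6, -18]]
Take the 3×3 submatrix of O formed by rows 1, 2, 3: [[0, -2, -1], [-1, -2, -2], [5, 5, 3]]. Its determinant is 0·((-2)·3 - (-2)·5) - (-2)·((-1)·3 - (-2)·5) + (-1)·((-1)·5 - (-2)·5) = 0·4 - (-2)·7 + (-1)·5 = 9 ≠ 0.
So rank(O) ≥ 3; since O has 3 columns, rank(O) = 3.
rank(O) = 3 = n, so the pair (A, C) is completely observable.

3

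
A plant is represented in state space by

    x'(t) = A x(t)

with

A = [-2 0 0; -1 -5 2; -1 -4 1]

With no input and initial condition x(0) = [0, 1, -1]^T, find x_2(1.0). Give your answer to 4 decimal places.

-0.5864

det(sI - A) = s^3 - (tr A)s^2 + (M11 + M22 + M33)s - det A, where Mii is the 2×2 principal minor of A obtained by deleting row i and column i.
tr A = (-2) + (-5) + 1 = -6; M11 = (-5)·1 - 2·(-4) = -5 - (-8) = 3; M22 = (-2)·1 - 0·(-1) = -2 - 0 = -2; M33 = (-2)·(-5) - 0·(-1) = 10 - 0 = 10; sum of minors = 11.
det A = (-2)·((-5)·1 - 2·(-4)) - 0·((-1)·1 - 2·(-1)) + 0·((-1)·(-4) - (-5)·(-1)) = (-2)·3 - 0·1 + 0·(-1) = -6.
So p(s) = det(sI - A) = s^3 + 6s^2 + 11s + 6.
Rational-root test: any integer root divides 6. Testing small divisors, s = -1 works: p(-1) = -1 + 6 + (-11) + 6 = 0, so (s + 1) is a factor.
Dividing, p(s) = (s + 1)(s^2 + 5s + 6).
Factor s^2 + 5s + 6: two numbers with sum -5 and product 6 are -2 and -3, so s^2 + 5s + 6 = (s + 2)(s + 3).
Hence p(s) = (s + 1) (s + 2) (s + 3), with roots -3, -2, -1.
The eigenvalues -3, -2, -1 are distinct and real, so A is diagonalisable and x(t) = e^{At} x(0) = V diag(e^{λ_i t}) V^{-1} x(0), where the columns of V are the eigenvectors.
λ = -3: A - (-3)I = [[1, 0, 0], [-1, -2, 2], [-1, -4, 4]]. v must be orthogonal to every row; (row 1) × (row 2) = [0, -2, -2], so take v_1 = [0, 1, 1]^T.
λ = -2: A - (-2)I = [[0, 0, 0], [-1, -3, 2], [-1, -4, 3]]. v must be orthogonal to every row; (row 2) × (row 3) = [-1, 1, 1], so take v_2 = [-1, 1, 1]^T.
λ = -1: A - (-1)I = [[-1, 0, 0], [-1, -4, 2], [-1, -4, 2]]. v must be orthogonal to every row; (row 1) × (row 2) = [0, 2, 4], so take v_3 = [0, 1, 2]^T.
V = [v_1 v_2 v_3] = [[0, -1, 0], [1, 1, 1], [1, 1, 2]] has det V = 1, so V^{-1} = adj(V)/det V = [[1, 2, -1], [-1, 0, 0], [0, -1, 1]].
Modal coordinates z(0) = V^{-1} x(0): 1·0 + 2·1 + (-1)·(-1) = 3; (-1)·0 + 0·1 + 0·(-1) = 0; 0·0 + (-1)·1 + 1·(-1) = -2; so z(0) = [3, 0, -2]^T.
x_2(t) = Σ_i (v_i)_2 · z_i(0) · e^{λ_i t} (row 2 of V times the modal terms).
x_2(1.0) = 1·3·e^{-3·1.0} + 1·0·e^{-2·1.0} + 1·(-2)·e^{-1·1.0} = 3·0.049787 + 0·0.135335 + (-2)·0.367879 = -0.5864.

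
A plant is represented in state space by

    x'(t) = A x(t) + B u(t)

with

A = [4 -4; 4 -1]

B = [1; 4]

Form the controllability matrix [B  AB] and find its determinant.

48

AB = [[-12], [0]]
Controllability matrix C = [B  AB] = [[1, -12], [4, 0]]
det(C) = 1·0 - (-12)·4 = 0 - (-48) = 48
Since det(C) ≠ 0, rank(C) = 2 and the system is completely controllable.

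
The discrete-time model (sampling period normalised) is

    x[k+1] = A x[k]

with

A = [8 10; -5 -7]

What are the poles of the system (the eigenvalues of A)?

-2, 3

det(zI - A) = z^2 - (tr A)z + det A, with tr A = 8 + (-7) = 1 and det A = 8·(-7) - 10·(-5) = -56 - (-50) = -6.
So p(z) = det(zI - A) = z^2 - z - 6.
Factor z^2 - z - 6: two numbers with sum 1 and product -6 are 3 and -2, so z^2 - z - 6 = (z - 3)(z + 2).
Hence p(z) = (z - 3) (z + 2), with roots -2, 3.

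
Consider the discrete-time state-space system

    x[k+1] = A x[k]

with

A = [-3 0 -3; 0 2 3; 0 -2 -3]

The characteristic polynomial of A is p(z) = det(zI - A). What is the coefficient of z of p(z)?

3

Expand det(zI - A) for the 3×3 matrix.
p(z) = z^3 + 4z^2 + 3z.
(Check: constant term = det(-A) = (-1)^3 det A = 0; coefficient of z^2 = -tr A = 4.)
The coefficient of z is 3.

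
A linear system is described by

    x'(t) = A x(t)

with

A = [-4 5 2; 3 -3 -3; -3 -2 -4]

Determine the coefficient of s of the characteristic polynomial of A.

25

Expand det(sI - A) for the 3×3 matrix.
p(s) = s^3 + 11s^2 + 25s - 51.
(Check: constant term = det(-A) = (-1)^3 det A = -51; coefficient of s^2 = -tr A = 11.)
The coefficient of s is 25.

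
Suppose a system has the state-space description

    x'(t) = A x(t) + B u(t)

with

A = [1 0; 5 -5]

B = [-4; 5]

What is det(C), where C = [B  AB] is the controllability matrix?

AB = [[-4], [-45]]
Controllability matrix C = [B  AB] = [[-4, -4], [5, -45]]
det(C) = (-4)·(-45) - (-4)·5 = 180 - (-20) = 200
Since det(C) ≠ 0, rank(C) = 2 and the system is completely controllable.

200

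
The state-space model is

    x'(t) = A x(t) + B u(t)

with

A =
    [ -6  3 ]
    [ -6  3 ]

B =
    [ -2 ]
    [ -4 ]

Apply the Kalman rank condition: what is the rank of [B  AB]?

1

AB = [[0], [0]]
Controllability matrix C = [B  AB] = [[-2, 0], [-4, 0]]
Every column of C is a scalar multiple of column 1 = [-2, -4] (multipliers 1, 0), so the columns span a one-dimensional space.
C ≠ 0, hence rank(C) = 1.
rank(C) = 1 < n = 2, so the pair (A, B) is not completely controllable.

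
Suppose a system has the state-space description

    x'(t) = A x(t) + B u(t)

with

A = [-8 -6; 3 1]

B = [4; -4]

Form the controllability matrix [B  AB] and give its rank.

1

AB = [[-8], [8]]
Controllability matrix C = [B  AB] = [[4, -8], [-4, 8]]
Every column of C is a scalar multiple of column 1 = [4, -4] (multipliers 1, -2), so the columns span a one-dimensional space.
C ≠ 0, hence rank(C) = 1.
rank(C) = 1 < n = 2, so the pair (A, B) is not completely controllable.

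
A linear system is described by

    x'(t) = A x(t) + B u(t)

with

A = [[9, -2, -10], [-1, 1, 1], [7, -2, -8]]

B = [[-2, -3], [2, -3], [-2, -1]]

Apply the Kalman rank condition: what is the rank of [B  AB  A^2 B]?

2

AB = [[-2, -11], [2, -1], [-2, -7]]
A^2B = [[-2, -27], [2, 3], [-2, -19]]
Controllability matrix C = [B  AB  A^2B] = [[-2, -3, -2, -11, -2, -27], [2, -3, 2, -1, 2, 3], [-2, -1, -2, -7, -2, -19]]
The rows r1, r2, r3 of C are linearly dependent: -2·r1 + r2 + 3·r3 = 0 (check each entry), so rank(C) ≤ 2.
The 2×2 minor from rows 1, 2, columns 1, 2 is (-2)·(-3) - (-3)·2 = 6 - (-6) = 12 ≠ 0, so rank(C) = 2.
rank(C) = 2 < n = 3, so the pair (A, B) is not completely controllable.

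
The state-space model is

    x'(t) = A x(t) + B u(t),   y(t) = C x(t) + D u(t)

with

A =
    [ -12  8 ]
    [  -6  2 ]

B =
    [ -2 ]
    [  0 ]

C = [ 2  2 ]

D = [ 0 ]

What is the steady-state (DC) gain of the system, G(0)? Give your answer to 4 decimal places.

1.3333

G(0) = C(-A)^{-1}B + D = -C A^{-1} B + D.
det A = 24, so A^{-1} = (1/24)·adj(A) = [[1/12, -1/3], [1/4, -1/2]]
A^{-1} B = [-1/6, -1/2]^T
C A^{-1} B = -4/3
G(0) = D - C A^{-1} B = 0 - (-4/3) = 4/3 ≈ 1.3333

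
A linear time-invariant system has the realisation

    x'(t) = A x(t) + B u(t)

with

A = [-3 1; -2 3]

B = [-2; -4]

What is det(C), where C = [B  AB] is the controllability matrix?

24

AB = [[2], [-8]]
Controllability matrix C = [B  AB] = [[-2, 2], [-4, -8]]
det(C) = (-2)·(-8) - 2·(-4) = 16 - (-8) = 24
Since det(C) ≠ 0, rank(C) = 2 and the system is completely controllable.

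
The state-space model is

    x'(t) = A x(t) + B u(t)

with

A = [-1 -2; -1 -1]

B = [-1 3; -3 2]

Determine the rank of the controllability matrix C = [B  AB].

AB = [[7, -7], [4, -5]]
Controllability matrix C = [B  AB] = [[-1, 3, 7, -7], [-3, 2, 4, -5]]
Take the 2×2 submatrix of C formed by columns 1, 2: [[-1, 3], [-3, 2]]. Its determinant is (-1)·2 - 3·(-3) = -2 - (-9) = 7 ≠ 0.
So rank(C) ≥ 2; since C has 2 rows, rank(C) = 2.
rank(C) = 2 = n, so the pair (A, B) is completely controllable.

2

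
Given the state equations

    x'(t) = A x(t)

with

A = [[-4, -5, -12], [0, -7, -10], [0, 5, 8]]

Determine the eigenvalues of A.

-4, -2, 3

det(sI - A) = s^3 - (tr A)s^2 + (M11 + M22 + M33)s - det A, where Mii is the 2×2 principal minor of A obtained by deleting row i and column i.
tr A = (-4) + (-7) + 8 = -3; M11 = (-7)·8 - (-10)·5 = -56 - (-50) = -6; M22 = (-4)·8 - (-12)·0 = -32 - 0 = -32; M33 = (-4)·(-7) - (-5)·0 = 28 - 0 = 28; sum of minors = -10.
det A = (-4)·((-7)·8 - (-10)·5) - (-5)·(0·8 - (-10)·0) + (-12)·(0·5 - (-7)·0) = (-4)·(-6) - (-5)·0 + (-12)·0 = 24.
So p(s) = det(sI - A) = s^3 + 3s^2 - 10s - 24.
Rational-root test: any integer root divides -24. Testing small divisors, s = -2 works: p(-2) = -8 + 12 + 20 + (-24) = 0, so (s + 2) is a factor.
Dividing, p(s) = (s + 2)(s^2 + s - 12).
Factor s^2 + s - 12: two numbers with sum -1 and product -12 are 3 and -4, so s^2 + s - 12 = (s - 3)(s + 4).
Hence p(s) = (s - 3) (s + 2) (s + 4), with roots -4, -2, 3.
At least one eigenvalue has non-negative real part, so the system is not asymptotically stable.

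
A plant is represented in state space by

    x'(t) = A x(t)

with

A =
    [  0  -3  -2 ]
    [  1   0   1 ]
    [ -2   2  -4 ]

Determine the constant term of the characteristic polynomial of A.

Expand det(sI - A) for the 3×3 matrix.
p(s) = s^3 + 4s^2 - 3s + 10.
(Check: constant term = det(-A) = (-1)^3 det A = 10; coefficient of s^2 = -tr A = 4.)
The constant term is 10.

10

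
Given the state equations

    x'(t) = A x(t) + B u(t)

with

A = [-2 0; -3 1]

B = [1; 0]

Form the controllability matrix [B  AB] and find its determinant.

-3

AB = [[-2], [-3]]
Controllability matrix C = [B  AB] = [[1, -2], [0, -3]]
det(C) = 1·(-3) - (-2)·0 = -3 - 0 = -3
Since det(C) ≠ 0, rank(C) = 2 and the system is completely controllable.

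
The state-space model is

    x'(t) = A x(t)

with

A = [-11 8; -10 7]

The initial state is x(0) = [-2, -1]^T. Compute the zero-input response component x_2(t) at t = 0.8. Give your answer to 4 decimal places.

det(sI - A) = s^2 - (tr A)s + det A, with tr A = (-11) + 7 = -4 and det A = (-11)·7 - 8·(-10) = -77 - (-80) = 3.
So p(s) = det(sI - A) = s^2 + 4s + 3.
Factor s^2 + 4s + 3: two numbers with sum -4 and product 3 are -1 and -3, so s^2 + 4s + 3 = (s + 1)(s + 3).
Hence p(s) = (s + 1) (s + 3), with roots -3, -1.
The eigenvalues -3, -1 are distinct and real, so A is diagonalisable and x(t) = e^{At} x(0) = V diag(e^{λ_i t}) V^{-1} x(0), where the columns of V are the eigenvectors.
λ = -3: A - (-3)I = [[-8, 8], [-10, 10]]. Row 1 gives (-8)·v1 + 8·v2 = 0, so take v_1 = [-1, -1]^T.
λ = -1: A - (-1)I = [[-10, 8], [-10, 8]]. Row 1 gives (-10)·v1 + 8·v2 = 0, so take v_2 = [4, 5]^T.
V = [v_1 v_2] = [[-1, 4], [-1, 5]] has det V = -1, so V^{-1} = adj(V)/det V = [[-5, 4], [-1, 1]].
Modal coordinates z(0) = V^{-1} x(0): (-5)·(-2) + 4·(-1) = 6; (-1)·(-2) + 1·(-1) = 1; so z(0) = [6, 1]^T.
x_2(t) = Σ_i (v_i)_2 · z_i(0) · e^{λ_i t} (row 2 of V times the modal terms).
x_2(0.8) = (-1)·6·e^{-3·0.8} + 5·1·e^{-1·0.8} = (-6)·0.090718 + 5·0.449329 = 1.7023.

1.7023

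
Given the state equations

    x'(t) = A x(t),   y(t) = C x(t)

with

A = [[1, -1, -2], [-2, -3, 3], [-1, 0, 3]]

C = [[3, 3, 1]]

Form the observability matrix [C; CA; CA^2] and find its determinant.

CA = [[-4, -12, 6]]
CA^2 = [[14, 40, -10]]
Observability matrix O = [C; CA; CA^2] = [[3, 3, 1], [-4, -12, 6], [14, 40, -10]]
Expanding along the first row, det(O) = 3·((-12)·(-10) - 6·40) - 3·((-4)·(-10) - 6·14) + 1·((-4)·40 - (-12)·14) = 3·(-120) - 3·(-44) + 1·8 = -220
Since det(O) ≠ 0, rank(O) = 3 and the system is completely observable.

-220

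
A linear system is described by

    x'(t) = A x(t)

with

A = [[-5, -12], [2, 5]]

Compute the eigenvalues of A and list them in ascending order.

-1, 1

det(sI - A) = s^2 - (tr A)s + det A, with tr A = (-5) + 5 = 0 and det A = (-5)·5 - (-12)·2 = -25 - (-24) = -1.
So p(s) = det(sI - A) = s^2 - 1.
Factor s^2 - 1: two numbers with sum 0 and product -1 are 1 and -1, so s^2 - 1 = (s - 1)(s + 1).
Hence p(s) = (s - 1) (s + 1), with roots -1, 1.
At least one eigenvalue has non-negative real part, so the system is not asymptotically stable.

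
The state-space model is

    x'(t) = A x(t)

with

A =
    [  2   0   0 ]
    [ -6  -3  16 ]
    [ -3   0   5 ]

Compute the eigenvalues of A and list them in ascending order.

det(sI - A) = s^3 - (tr A)s^2 + (M11 + M22 + M33)s - det A, where Mii is the 2×2 principal minor of A obtained by deleting row i and column i.
tr A = 2 + (-3) + 5 = 4; M11 = (-3)·5 - 16·0 = -15 - 0 = -15; M22 = 2·5 - 0·(-3) = 10 - 0 = 10; M33 = 2·(-3) - 0·(-6) = -6 - 0 = -6; sum of minors = -11.
det A = 2·((-3)·5 - 16·0) - 0·((-6)·5 - 16·(-3)) + 0·((-6)·0 - (-3)·(-3)) = 2·(-15) - 0·18 + 0·(-9) = -30.
So p(s) = det(sI - A) = s^3 - 4s^2 - 11s + 30.
Rational-root test: any integer root divides 30. Testing small divisors, s = 2 works: p(2) = 8 + (-16) + (-22) + 30 = 0, so (s - 2) is a factor.
Dividing, p(s) = (s - 2)(s^2 - 2s - 15).
Factor s^2 - 2s - 15: two numbers with sum 2 and product -15 are 5 and -3, so s^2 - 2s - 15 = (s - 5)(s + 3).
Hence p(s) = (s - 5) (s - 2) (s + 3), with roots -3, 2, 5.
At least one eigenvalue has non-negative real part, so the system is not asymptotically stable.

-3, 2, 5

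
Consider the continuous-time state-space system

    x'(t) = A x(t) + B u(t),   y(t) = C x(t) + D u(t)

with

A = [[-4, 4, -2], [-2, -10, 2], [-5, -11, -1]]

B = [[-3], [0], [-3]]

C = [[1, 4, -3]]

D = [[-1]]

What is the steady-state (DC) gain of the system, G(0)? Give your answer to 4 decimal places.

0.0000

G(0) = C(-A)^{-1}B + D = -C A^{-1} B + D.
det A = -120, so A^{-1} = (1/-120)·adj(A) = [[-4/15, -13/60, 1/10], [1/10, 1/20, -1/10], [7/30, 8/15, -2/5]]
A^{-1} B = [1/2, 0, 1/2]^T
C A^{-1} B = -1
G(0) = D - C A^{-1} B = -1 - (-1) = 0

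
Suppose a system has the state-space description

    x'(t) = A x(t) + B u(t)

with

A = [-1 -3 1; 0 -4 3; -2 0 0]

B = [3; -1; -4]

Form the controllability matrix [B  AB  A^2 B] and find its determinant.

AB = [[-4], [-8], [-6]]
A^2B = [[22], [14], [8]]
Controllability matrix C = [B  AB  A^2B] = [[3, -4, 22], [-1, -8, 14], [-4, -6, 8]]
Expanding along the first row, det(C) = 3·((-8)·8 - 14·(-6)) - (-4)·((-1)·8 - 14·(-4)) + 22·((-1)·(-6) - (-8)·(-4)) = 3·20 - (-4)·48 + 22·(-26) = -320
Since det(C) ≠ 0, rank(C) = 3 and the system is completely controllable.

-320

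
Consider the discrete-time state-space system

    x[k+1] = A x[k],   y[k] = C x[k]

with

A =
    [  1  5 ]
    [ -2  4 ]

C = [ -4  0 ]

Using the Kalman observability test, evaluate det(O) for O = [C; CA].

80

CA = [[-4, -20]]
Observability matrix O = [C; CA] = [[-4, 0], [-4, -20]]
det(O) = (-4)·(-20) - 0·(-4) = 80 - 0 = 80
Since det(O) ≠ 0, rank(O) = 2 and the system is completely observable.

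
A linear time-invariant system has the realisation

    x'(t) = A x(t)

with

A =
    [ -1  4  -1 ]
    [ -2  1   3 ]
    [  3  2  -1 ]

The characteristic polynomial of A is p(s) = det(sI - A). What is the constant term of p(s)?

-42

Expand det(sI - A) for the 3×3 matrix.
p(s) = s^3 + s^2 + 4s - 42.
(Check: constant term = det(-A) = (-1)^3 det A = -42; coefficient of s^2 = -tr A = 1.)
The constant term is -42.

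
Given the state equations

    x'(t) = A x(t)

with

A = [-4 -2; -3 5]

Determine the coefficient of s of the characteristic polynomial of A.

-1

For a 2×2 matrix, det(sI - A) = s^2 - (tr A)s + det A.
tr A = 1, det A = -26.
So p(s) = s^2 - s - 26.
The coefficient of s is -1.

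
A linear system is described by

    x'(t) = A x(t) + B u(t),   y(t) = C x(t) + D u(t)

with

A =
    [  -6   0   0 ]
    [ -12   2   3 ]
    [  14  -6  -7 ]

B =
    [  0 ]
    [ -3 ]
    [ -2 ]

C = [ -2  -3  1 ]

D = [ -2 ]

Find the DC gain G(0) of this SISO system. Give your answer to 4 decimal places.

23.7500

G(0) = C(-A)^{-1}B + D = -C A^{-1} B + D.
det A = -24, so A^{-1} = (1/-24)·adj(A) = [[-1/6, 0, 0], [7/4, -7/4, -3/4], [-11/6, 3/2, 1/2]]
A^{-1} B = [0, 27/4, -11/2]^T
C A^{-1} B = -103/4
G(0) = D - C A^{-1} B = -2 - (-103/4) = 95/4 ≈ 23.7500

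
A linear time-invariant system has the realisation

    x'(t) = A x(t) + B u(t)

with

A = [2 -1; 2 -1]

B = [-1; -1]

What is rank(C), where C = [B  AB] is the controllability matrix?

AB = [[-1], [-1]]
Controllability matrix C = [B  AB] = [[-1, -1], [-1, -1]]
Every column of C is a scalar multiple of column 1 = [-1, -1] (multipliers 1, 1), so the columns span a one-dimensional space.
C ≠ 0, hence rank(C) = 1.
rank(C) = 1 < n = 2, so the pair (A, B) is not completely controllable.

1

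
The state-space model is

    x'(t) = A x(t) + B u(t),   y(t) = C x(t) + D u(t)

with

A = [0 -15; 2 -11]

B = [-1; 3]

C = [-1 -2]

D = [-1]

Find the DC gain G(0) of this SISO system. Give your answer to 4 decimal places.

G(0) = C(-A)^{-1}B + D = -C A^{-1} B + D.
det A = 30, so A^{-1} = (1/30)·adj(A) = [[-11/30, 1/2], [-1/15, 0]]
A^{-1} B = [28/15, 1/15]^T
C A^{-1} B = -2
G(0) = D - C A^{-1} B = -1 - (-2) = 1

1.0000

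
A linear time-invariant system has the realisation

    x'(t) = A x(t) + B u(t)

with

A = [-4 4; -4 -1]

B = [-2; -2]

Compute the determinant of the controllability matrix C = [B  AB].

-20

AB = [[0], [10]]
Controllability matrix C = [B  AB] = [[-2, 0], [-2, 10]]
det(C) = (-2)·10 - 0·(-2) = -20 - 0 = -20
Since det(C) ≠ 0, rank(C) = 2 and the system is completely controllable.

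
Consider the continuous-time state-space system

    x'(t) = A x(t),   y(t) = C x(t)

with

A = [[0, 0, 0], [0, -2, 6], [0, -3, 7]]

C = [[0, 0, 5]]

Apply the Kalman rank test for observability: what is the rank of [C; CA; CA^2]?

CA = [[0, -15, 35]]
CA^2 = [[0, -75, 155]]
Observability matrix O = [C; CA; CA^2] = [[0, 0, 5], [0, -15, 35], [0, -75, 155]]
Column 1 of O is identically zero, so rank(O) ≤ 2.
The 2×2 minor from rows 1, 2, columns 2, 3 is 0·35 - 5·(-15) = 0 - (-75) = 75 ≠ 0, so rank(O) = 2.
rank(O) = 2 < n = 3, so the pair (A, C) is not completely observable.

2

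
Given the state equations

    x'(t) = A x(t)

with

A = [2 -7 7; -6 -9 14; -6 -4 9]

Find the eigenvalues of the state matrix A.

det(sI - A) = s^3 - (tr A)s^2 + (M11 + M22 + M33)s - det A, where Mii is the 2×2 principal minor of A obtained by deleting row i and column i.
tr A = 2 + (-9) + 9 = 2; M11 = (-9)·9 - 14·(-4) = -81 - (-56) = -25; M22 = 2·9 - 7·(-6) = 18 - (-42) = 60; M33 = 2·(-9) - (-7)·(-6) = -18 - 42 = -60; sum of minors = -25.
det A = 2·((-9)·9 - 14·(-4)) - (-7)·((-6)·9 - 14·(-6)) + 7·((-6)·(-4) - (-9)·(-6)) = 2·(-25) - (-7)·30 + 7·(-30) = -50.
So p(s) = det(sI - A) = s^3 - 2s^2 - 25s + 50.
Rational-root test: any integer root divides 50. Testing small divisors, s = 2 works: p(2) = 8 + (-8) + (-50) + 50 = 0, so (s - 2) is a factor.
Dividing, p(s) = (s - 2)(s^2 - 25).
Factor s^2 - 25: two numbers with sum 0 and product -25 are 5 and -5, so s^2 - 25 = (s - 5)(s + 5).
Hence p(s) = (s - 5) (s - 2) (s + 5), with roots -5, 2, 5.
At least one eigenvalue has non-negative real part, so the system is not asymptotically stable.

-5, 2, 5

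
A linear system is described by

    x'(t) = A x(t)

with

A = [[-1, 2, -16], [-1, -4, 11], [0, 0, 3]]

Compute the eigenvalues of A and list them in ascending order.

det(sI - A) = s^3 - (tr A)s^2 + (M11 + M22 + M33)s - det A, where Mii is the 2×2 principal minor of A obtained by deleting row i and column i.
tr A = (-1) + (-4) + 3 = -2; M11 = (-4)·3 - 11·0 = -12 - 0 = -12; M22 = (-1)·3 - (-16)·0 = -3 - 0 = -3; M33 = (-1)·(-4) - 2·(-1) = 4 - (-2) = 6; sum of minors = -9.
det A = (-1)·((-4)·3 - 11·0) - 2·((-1)·3 - 11·0) + (-16)·((-1)·0 - (-4)·0) = (-1)·(-12) - 2·(-3) + (-16)·0 = 18.
So p(s) = det(sI - A) = s^3 + 2s^2 - 9s - 18.
Rational-root test: any integer root divides -18. Testing small divisors, s = -2 works: p(-2) = -8 + 8 + 18 + (-18) = 0, so (s + 2) is a factor.
Dividing, p(s) = (s + 2)(s^2 - 9).
Factor s^2 - 9: two numbers with sum 0 and product -9 are 3 and -3, so s^2 - 9 = (s - 3)(s + 3).
Hence p(s) = (s - 3) (s + 2) (s + 3), with roots -3, -2, 3.
At least one eigenvalue has non-negative real part, so the system is not asymptotically stable.

-3, -2, 3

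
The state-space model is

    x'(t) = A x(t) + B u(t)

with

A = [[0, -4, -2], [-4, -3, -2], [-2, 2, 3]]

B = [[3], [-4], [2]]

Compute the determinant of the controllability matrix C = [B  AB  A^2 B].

AB = [[12], [-4], [-8]]
A^2B = [[32], [-20], [-56]]
Controllability matrix C = [B  AB  A^2B] = [[3, 12, 32], [-4, -4, -20], [2, -8, -56]]
Expanding along the first row, det(C) = 3·((-4)·(-56) - (-20)·(-8)) - 12·((-4)·(-56) - (-20)·2) + 32·((-4)·(-8) - (-4)·2) = 3·64 - 12·264 + 32·40 = -1696
Since det(C) ≠ 0, rank(C) = 3 and the system is completely controllable.

-1696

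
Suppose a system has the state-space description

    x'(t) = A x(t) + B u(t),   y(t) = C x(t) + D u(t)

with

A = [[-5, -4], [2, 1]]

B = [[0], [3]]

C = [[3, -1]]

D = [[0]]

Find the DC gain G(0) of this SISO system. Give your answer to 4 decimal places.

-17.0000

G(0) = C(-A)^{-1}B + D = -C A^{-1} B + D.
det A = 3, so A^{-1} = (1/3)·adj(A) = [[1/3, 4/3], [-2/3, -5/3]]
A^{-1} B = [4, -5]^T
C A^{-1} B = 17
G(0) = D - C A^{-1} B = 0 - (17) = -17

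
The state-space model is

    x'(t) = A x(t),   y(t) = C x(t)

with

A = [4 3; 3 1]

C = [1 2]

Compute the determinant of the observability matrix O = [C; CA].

-15

CA = [[10, 5]]
Observability matrix O = [C; CA] = [[1, 2], [10, 5]]
det(O) = 1·5 - 2·10 = 5 - 20 = -15
Since det(O) ≠ 0, rank(O) = 2 and the system is completely observable.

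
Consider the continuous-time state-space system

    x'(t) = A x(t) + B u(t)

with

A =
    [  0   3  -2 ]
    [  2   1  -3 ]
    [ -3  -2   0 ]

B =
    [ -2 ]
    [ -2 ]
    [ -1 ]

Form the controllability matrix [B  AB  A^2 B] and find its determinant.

AB = [[-4], [-3], [10]]
A^2B = [[-29], [-41], [18]]
Controllability matrix C = [B  AB  A^2B] = [[-2, -4, -29], [-2, -3, -41], [-1, 10, 18]]
Expanding along the first row, det(C) = (-2)·((-3)·18 - (-41)·10) - (-4)·((-2)·18 - (-41)·(-1)) + (-29)·((-2)·10 - (-3)·(-1)) = (-2)·356 - (-4)·(-77) + (-29)·(-23) = -353
Since det(C) ≠ 0, rank(C) = 3 and the system is completely controllable.

-353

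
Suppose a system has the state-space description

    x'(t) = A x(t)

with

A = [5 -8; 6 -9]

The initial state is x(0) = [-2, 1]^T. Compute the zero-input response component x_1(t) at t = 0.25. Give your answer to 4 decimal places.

-4.6219

det(sI - A) = s^2 - (tr A)s + det A, with tr A = 5 + (-9) = -4 and det A = 5·(-9) - (-8)·6 = -45 - (-48) = 3.
So p(s) = det(sI - A) = s^2 + 4s + 3.
Factor s^2 + 4s + 3: two numbers with sum -4 and product 3 are -1 and -3, so s^2 + 4s + 3 = (s + 1)(s + 3).
Hence p(s) = (s + 1) (s + 3), with roots -3, -1.
The eigenvalues -3, -1 are distinct and real, so A is diagonalisable and x(t) = e^{At} x(0) = V diag(e^{λ_i t}) V^{-1} x(0), where the columns of V are the eigenvectors.
λ = -3: A - (-3)I = [[8, -8], [6, -6]]. Row 1 gives 8·v1 + (-8)·v2 = 0, so take v_1 = [1, 1]^T.
λ = -1: A - (-1)I = [[6, -8], [6, -8]]. Row 1 gives 6·v1 + (-8)·v2 = 0, so take v_2 = [4, 3]^T.
V = [v_1 v_2] = [[1, 4], [1, 3]] has det V = -1, so V^{-1} = adj(V)/det V = [[-3, 4], [1, -1]].
Modal coordinates z(0) = V^{-1} x(0): (-3)·(-2) + 4·1 = 10; 1·(-2) + (-1)·1 = -3; so z(0) = [10, -3]^T.
x_1(t) = Σ_i (v_i)_1 · z_i(0) · e^{λ_i t} (row 1 of V times the modal terms).
x_1(0.25) = 1·10·e^{-3·0.25} + 4·(-3)·e^{-1·0.25} = 10·0.472367 + (-12)·0.778801 = -4.6219.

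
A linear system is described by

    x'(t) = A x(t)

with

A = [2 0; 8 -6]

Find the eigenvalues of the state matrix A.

-6, 2

det(sI - A) = s^2 - (tr A)s + det A, with tr A = 2 + (-6) = -4 and det A = 2·(-6) - 0·8 = -12 - 0 = -12.
So p(s) = det(sI - A) = s^2 + 4s - 12.
Factor s^2 + 4s - 12: two numbers with sum -4 and product -12 are 2 and -6, so s^2 + 4s - 12 = (s - 2)(s + 6).
Hence p(s) = (s - 2) (s + 6), with roots -6, 2.
At least one eigenvalue has non-negative real part, so the system is not asymptotically stable.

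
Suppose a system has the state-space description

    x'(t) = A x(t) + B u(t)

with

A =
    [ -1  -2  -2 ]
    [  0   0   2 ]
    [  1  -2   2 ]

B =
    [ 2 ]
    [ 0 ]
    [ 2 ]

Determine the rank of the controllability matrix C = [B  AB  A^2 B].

AB = [[-6], [4], [6]]
A^2B = [[-14], [12], [-2]]
Controllability matrix C = [B  AB  A^2B] = [[2, -6, -14], [0, 4, 12], [2, 6, -2]]
det(C) = 2·(4·(-2) - 12·6) - (-6)·(0·(-2) - 12·2) + (-14)·(0·6 - 4·2) = 2·(-80) - (-6)·(-24) + (-14)·(-8) = -192 ≠ 0, so rank(C) = 3.
rank(C) = 3 = n, so the pair (A, B) is completely controllable.

3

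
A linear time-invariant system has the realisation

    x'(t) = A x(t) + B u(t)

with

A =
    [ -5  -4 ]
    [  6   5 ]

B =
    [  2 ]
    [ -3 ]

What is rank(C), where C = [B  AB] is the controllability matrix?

1

AB = [[2], [-3]]
Controllability matrix C = [B  AB] = [[2, 2], [-3, -3]]
Every column of C is a scalar multiple of column 1 = [2, -3] (multipliers 1, 1), so the columns span a one-dimensional space.
C ≠ 0, hence rank(C) = 1.
rank(C) = 1 < n = 2, so the pair (A, B) is not completely controllable.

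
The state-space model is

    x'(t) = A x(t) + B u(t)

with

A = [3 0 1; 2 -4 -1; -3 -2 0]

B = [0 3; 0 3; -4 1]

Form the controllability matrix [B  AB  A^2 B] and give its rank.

AB = [[-4, 10], [4, -7], [0, -15]]
A^2B = [[-12, 15], [-24, 63], [4, -16]]
Controllability matrix C = [B  AB  A^2B] = [[0, 3, -4, 10, -12, 15], [0, 3, 4, -7, -24, 63], [-4, 1, 0, -15, 4, -16]]
Take the 3×3 submatrix of C formed by columns 1, 2, 3: [[0, 3, -4], [0, 3, 4], [-4, 1, 0]]. Its determinant is 0·(3·0 - 4·1) - 3·(0·0 - 4·(-4)) + (-4)·(0·1 - 3·(-4)) = 0·(-4) - 3·16 + (-4)·12 = -96 ≠ 0.
So rank(C) ≥ 3; since C has 3 rows, rank(C) = 3.
rank(C) = 3 = n, so the pair (A, B) is completely controllable.

3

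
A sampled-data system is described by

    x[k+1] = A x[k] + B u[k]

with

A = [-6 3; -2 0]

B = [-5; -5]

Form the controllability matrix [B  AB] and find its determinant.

AB = [[15], [10]]
Controllability matrix C = [B  AB] = [[-5, 15], [-5, 10]]
det(C) = (-5)·10 - 15·(-5) = -50 - (-75) = 25
Since det(C) ≠ 0, rank(C) = 2 and the system is completely controllable.

25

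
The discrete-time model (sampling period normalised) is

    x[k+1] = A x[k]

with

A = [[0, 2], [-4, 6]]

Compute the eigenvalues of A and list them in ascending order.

det(zI - A) = z^2 - (tr A)z + det A, with tr A = 0 + 6 = 6 and det A = 0·6 - 2·(-4) = 0 - (-8) = 8.
So p(z) = det(zI - A) = z^2 - 6z + 8.
Factor z^2 - 6z + 8: two numbers with sum 6 and product 8 are 4 and 2, so z^2 - 6z + 8 = (z - 4)(z - 2).
Hence p(z) = (z - 4) (z - 2), with roots 2, 4.

2, 4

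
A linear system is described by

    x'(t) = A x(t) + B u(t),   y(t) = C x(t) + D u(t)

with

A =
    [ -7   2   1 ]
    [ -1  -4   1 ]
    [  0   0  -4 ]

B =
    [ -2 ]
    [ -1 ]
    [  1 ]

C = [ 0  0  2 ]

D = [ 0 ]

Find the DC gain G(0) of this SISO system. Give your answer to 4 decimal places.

0.5000

G(0) = C(-A)^{-1}B + D = -C A^{-1} B + D.
det A = -120, so A^{-1} = (1/-120)·adj(A) = [[-2/15, -1/15, -1/20], [1/30, -7/30, -1/20], [0, 0, -1/4]]
A^{-1} B = [17/60, 7/60, -1/4]^T
C A^{-1} B = -1/2
G(0) = D - C A^{-1} B = 0 - (-1/2) = 1/2 ≈ 0.5000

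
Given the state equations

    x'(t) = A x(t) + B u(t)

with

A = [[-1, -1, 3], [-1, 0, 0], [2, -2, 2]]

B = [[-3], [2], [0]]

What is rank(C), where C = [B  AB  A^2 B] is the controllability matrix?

AB = [[1], [3], [-10]]
A^2B = [[-34], [-1], [-24]]
Controllability matrix C = [B  AB  A^2B] = [[-3, 1, -34], [2, 3, -1], [0, -10, -24]]
det(C) = (-3)·(3·(-24) - (-1)·(-10)) - 1·(2·(-24) - (-1)·0) + (-34)·(2·(-10) - 3·0) = (-3)·(-82) - 1·(-48) + (-34)·(-20) = 974 ≠ 0, so rank(C) = 3.
rank(C) = 3 = n, so the pair (A, B) is completely controllable.

3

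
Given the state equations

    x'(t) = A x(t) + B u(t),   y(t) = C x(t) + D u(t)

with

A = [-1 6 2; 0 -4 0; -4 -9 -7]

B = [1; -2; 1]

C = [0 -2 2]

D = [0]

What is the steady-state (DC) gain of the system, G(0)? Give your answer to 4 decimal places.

2.8000

G(0) = C(-A)^{-1}B + D = -C A^{-1} B + D.
det A = -60, so A^{-1} = (1/-60)·adj(A) = [[-7/15, -2/5, -2/15], [0, -1/4, 0], [4/15, 11/20, -1/15]]
A^{-1} B = [1/5, 1/2, -9/10]^T
C A^{-1} B = -14/5
G(0) = D - C A^{-1} B = 0 - (-14/5) = 14/5 ≈ 2.8000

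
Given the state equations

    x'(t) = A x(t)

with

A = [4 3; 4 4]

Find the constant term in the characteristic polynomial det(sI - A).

4

For a 2×2 matrix, det(sI - A) = s^2 - (tr A)s + det A.
tr A = 8, det A = 4.
So p(s) = s^2 - 8s + 4.
The constant term is 4.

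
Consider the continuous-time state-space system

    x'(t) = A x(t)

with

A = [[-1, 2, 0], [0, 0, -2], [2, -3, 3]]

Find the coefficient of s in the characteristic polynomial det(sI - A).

Expand det(sI - A) for the 3×3 matrix.
p(s) = s^3 - 2s^2 - 9s + 2.
(Check: constant term = det(-A) = (-1)^3 det A = 2; coefficient of s^2 = -tr A = -2.)
The coefficient of s is -9.

-9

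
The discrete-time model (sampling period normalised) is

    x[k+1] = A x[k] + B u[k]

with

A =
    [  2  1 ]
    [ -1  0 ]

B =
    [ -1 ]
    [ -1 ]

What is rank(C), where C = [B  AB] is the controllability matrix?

AB = [[-3], [1]]
Controllability matrix C = [B  AB] = [[-1, -3], [-1, 1]]
det(C) = (-1)·1 - (-3)·(-1) = -1 - 3 = -4 ≠ 0, so rank(C) = 2.
rank(C) = 2 = n, so the pair (A, B) is completely controllable.

2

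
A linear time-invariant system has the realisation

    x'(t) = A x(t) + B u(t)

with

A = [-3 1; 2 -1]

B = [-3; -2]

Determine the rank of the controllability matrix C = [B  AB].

2

AB = [[7], [-4]]
Controllability matrix C = [B  AB] = [[-3, 7], [-2, -4]]
det(C) = (-3)·(-4) - 7·(-2) = 12 - (-14) = 26 ≠ 0, so rank(C) = 2.
rank(C) = 2 = n, so the pair (A, B) is completely controllable.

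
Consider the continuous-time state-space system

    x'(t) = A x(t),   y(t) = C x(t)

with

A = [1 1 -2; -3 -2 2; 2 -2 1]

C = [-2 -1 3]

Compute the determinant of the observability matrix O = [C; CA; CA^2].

CA = [[7, -6, 5]]
CA^2 = [[35, 9, -21]]
Observability matrix O = [C; CA; CA^2] = [[-2, -1, 3], [7, -6, 5], [35, 9, -21]]
Expanding along the first row, det(O) = (-2)·((-6)·(-21) - 5·9) - (-1)·(7·(-21) - 5·35) + 3·(7·9 - (-6)·35) = (-2)·81 - (-1)·(-322) + 3·273 = 335
Since det(O) ≠ 0, rank(O) = 3 and the system is completely observable.

335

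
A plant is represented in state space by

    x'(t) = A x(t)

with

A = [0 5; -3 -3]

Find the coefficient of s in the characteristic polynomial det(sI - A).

3

For a 2×2 matrix, det(sI - A) = s^2 - (tr A)s + det A.
tr A = -3, det A = 15.
So p(s) = s^2 + 3s + 15.
The coefficient of s is 3.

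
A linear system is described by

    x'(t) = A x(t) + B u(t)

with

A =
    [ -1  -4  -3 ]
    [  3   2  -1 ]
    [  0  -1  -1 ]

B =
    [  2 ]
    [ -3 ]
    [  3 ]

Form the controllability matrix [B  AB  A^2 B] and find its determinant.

AB = [[1], [-3], [0]]
A^2B = [[11], [-3], [3]]
Controllability matrix C = [B  AB  A^2B] = [[2, 1, 11], [-3, -3, -3], [3, 0, 3]]
Expanding along the first row, det(C) = 2·((-3)·3 - (-3)·0) - 1·((-3)·3 - (-3)·3) + 11·((-3)·0 - (-3)·3) = 2·(-9) - 1·0 + 11·9 = 81
Since det(C) ≠ 0, rank(C) = 3 and the system is completely controllable.

81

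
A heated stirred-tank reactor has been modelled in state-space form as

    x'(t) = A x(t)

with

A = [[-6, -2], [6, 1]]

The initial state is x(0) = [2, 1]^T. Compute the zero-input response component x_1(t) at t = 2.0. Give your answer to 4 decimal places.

-0.1217

det(sI - A) = s^2 - (tr A)s + det A, with tr A = (-6) + 1 = -5 and det A = (-6)·1 - (-2)·6 = -6 - (-12) = 6.
So p(s) = det(sI - A) = s^2 + 5s + 6.
Factor s^2 + 5s + 6: two numbers with sum -5 and product 6 are -2 and -3, so s^2 + 5s + 6 = (s + 2)(s + 3).
Hence p(s) = (s + 2) (s + 3), with roots -3, -2.
The eigenvalues -3, -2 are distinct and real, so A is diagonalisable and x(t) = e^{At} x(0) = V diag(e^{λ_i t}) V^{-1} x(0), where the columns of V are the eigenvectors.
λ = -3: A - (-3)I = [[-3, -2], [6, 4]]. Row 1 gives (-3)·v1 + (-2)·v2 = 0, so take v_1 = [-2, 3]^T.
λ = -2: A - (-2)I = [[-4, -2], [6, 3]]. Row 1 gives (-4)·v1 + (-2)·v2 = 0, so take v_2 = [1, -2]^T.
V = [v_1 v_2] = [[-2, 1], [3, -2]] has det V = 1, so V^{-1} = adj(V)/det V = [[-2, -1], [-3, -2]].
Modal coordinates z(0) = V^{-1} x(0): (-2)·2 + (-1)·1 = -5; (-3)·2 + (-2)·1 = -8; so z(0) = [-5, -8]^T.
x_1(t) = Σ_i (v_i)_1 · z_i(0) · e^{λ_i t} (row 1 of V times the modal terms).
x_1(2.0) = (-2)·(-5)·e^{-3·2.0} + 1·(-8)·e^{-2·2.0} = 10·0.002479 + (-8)·0.018316 = -0.1217.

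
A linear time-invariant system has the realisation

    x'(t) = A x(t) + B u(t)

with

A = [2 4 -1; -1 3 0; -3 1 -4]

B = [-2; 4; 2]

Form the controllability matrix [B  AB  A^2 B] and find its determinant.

920

AB = [[10], [14], [2]]
A^2B = [[74], [32], [-24]]
Controllability matrix C = [B  AB  A^2B] = [[-2, 10, 74], [4, 14, 32], [2, 2, -24]]
Expanding along the first row, det(C) = (-2)·(14·(-24) - 32·2) - 10·(4·(-24) - 32·2) + 74·(4·2 - 14·2) = (-2)·(-400) - 10·(-160) + 74·(-20) = 920
Since det(C) ≠ 0, rank(C) = 3 and the system is completely controllable.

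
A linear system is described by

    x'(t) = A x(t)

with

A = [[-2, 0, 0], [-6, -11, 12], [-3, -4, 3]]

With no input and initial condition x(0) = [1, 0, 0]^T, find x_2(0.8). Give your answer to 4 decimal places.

det(sI - A) = s^3 - (tr A)s^2 + (M11 + M22 + M33)s - det A, where Mii is the 2×2 principal minor of A obtained by deleting row i and column i.
tr A = (-2) + (-11) + 3 = -10; M11 = (-11)·3 - 12·(-4) = -33 - (-48) = 15; M22 = (-2)·3 - 0·(-3) = -6 - 0 = -6; M33 = (-2)·(-11) - 0·(-6) = 22 - 0 = 22; sum of minors = 31.
det A = (-2)·((-11)·3 - 12·(-4)) - 0·((-6)·3 - 12·(-3)) + 0·((-6)·(-4) - (-11)·(-3)) = (-2)·15 - 0·18 + 0·(-9) = -30.
So p(s) = det(sI - A) = s^3 + 10s^2 + 31s + 30.
Rational-root test: any integer root divides 30. Testing small divisors, s = -2 works: p(-2) = -8 + 40 + (-62) + 30 = 0, so (s + 2) is a factor.
Dividing, p(s) = (s + 2)(s^2 + 8s + 15).
Factor s^2 + 8s + 15: two numbers with sum -8 and product 15 are -3 and -5, so s^2 + 8s + 15 = (s + 3)(s + 5).
Hence p(s) = (s + 2) (s + 3) (s + 5), with roots -5, -3, -2.
The eigenvalues -5, -3, -2 are distinct and real, so A is diagonalisable and x(t) = e^{At} x(0) = V diag(e^{λ_i t}) V^{-1} x(0), where the columns of V are the eigenvectors.
λ = -5: A - (-5)I = [[3, 0, 0], [-6, -6, 12], [-3, -4, 8]]. v must be orthogonal to every row; (row 1) × (row 2) = [0, -36, -18], so take v_1 = [0, 2, 1]^T.
λ = -3: A - (-3)I = [[1, 0, 0], [-6, -8, 12], [-3, -4, 6]]. v must be orthogonal to every row; (row 1) × (row 2) = [0, -12, -8], so take v_2 = [0, -3, -2]^T.
λ = -2: A - (-2)I = [[0, 0, 0], [-6, -9, 12], [-3, -4, 5]]. v must be orthogonal to every row; (row 2) × (row 3) = [3, -6, -3], so take v_3 = [1, -2, -1]^T.
V = [v_1 v_2 v_3] = [[0, 0, 1], [2, -3, -2], [1, -2, -1]] has det V = -1, so V^{-1} = adj(V)/det V = [[1, 2, -3], [0, 1, -2], [1, 0, 0]].
Modal coordinates z(0) = V^{-1} x(0): 1·1 + 2·0 + (-3)·0 = 1; 0·1 + 1·0 + (-2)·0 = 0; 1·1 + 0·0 + 0·0 = 1; so z(0) = [1, 0, 1]^T.
x_2(t) = Σ_i (v_i)_2 · z_i(0) · e^{λ_i t} (row 2 of V times the modal terms).
x_2(0.8) = 2·1·e^{-5·0.8} + (-3)·0·e^{-3·0.8} + (-2)·1·e^{-2·0.8} = 2·0.018316 + 0·0.090718 + (-2)·0.201897 = -0.3672.

-0.3672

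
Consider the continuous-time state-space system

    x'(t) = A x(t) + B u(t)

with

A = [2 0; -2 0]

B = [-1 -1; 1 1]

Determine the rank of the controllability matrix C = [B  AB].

AB = [[-2, -2], [2, 2]]
Controllability matrix C = [B  AB] = [[-1, -1, -2, -2], [1, 1, 2, 2]]
Every column of C is a scalar multiple of column 1 = [-1, 1] (multipliers 1, 1, 2, 2), so the columns span a one-dimensional space.
C ≠ 0, hence rank(C) = 1.
rank(C) = 1 < n = 2, so the pair (A, B) is not completely controllable.

1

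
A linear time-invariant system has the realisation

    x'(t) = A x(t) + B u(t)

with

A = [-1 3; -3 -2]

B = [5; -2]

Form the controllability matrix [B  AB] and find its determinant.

AB = [[-11], [-11]]
Controllability matrix C = [B  AB] = [[5, -11], [-2, -11]]
det(C) = 5·(-11) - (-11)·(-2) = -55 - 22 = -77
Since det(C) ≠ 0, rank(C) = 2 and the system is completely controllable.

-77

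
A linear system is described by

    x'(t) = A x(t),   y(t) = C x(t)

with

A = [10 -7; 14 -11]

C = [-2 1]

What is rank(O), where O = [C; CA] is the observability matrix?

1

CA = [[-6, 3]]
Observability matrix O = [C; CA] = [[-2, 1], [-6, 3]]
Every row of O is a scalar multiple of row 1 = [-2, 1] (multipliers 1, 3), so the rows span a one-dimensional space.
O ≠ 0, hence rank(O) = 1.
rank(O) = 1 < n = 2, so the pair (A, C) is not completely observable.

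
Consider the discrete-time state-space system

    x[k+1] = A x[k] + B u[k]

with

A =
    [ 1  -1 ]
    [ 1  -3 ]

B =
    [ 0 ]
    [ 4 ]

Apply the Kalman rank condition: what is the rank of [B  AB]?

AB = [[-4], [-12]]
Controllability matrix C = [B  AB] = [[0, -4], [4, -12]]
det(C) = 0·(-12) - (-4)·4 = 0 - (-16) = 16 ≠ 0, so rank(C) = 2.
rank(C) = 2 = n, so the pair (A, B) is completely controllable.

2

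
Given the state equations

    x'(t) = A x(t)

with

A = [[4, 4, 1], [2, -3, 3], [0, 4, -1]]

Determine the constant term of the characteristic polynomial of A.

20

Expand det(sI - A) for the 3×3 matrix.
p(s) = s^3 - 33s + 20.
(Check: constant term = det(-A) = (-1)^3 det A = 20; coefficient of s^2 = -tr A = 0.)
The constant term is 20.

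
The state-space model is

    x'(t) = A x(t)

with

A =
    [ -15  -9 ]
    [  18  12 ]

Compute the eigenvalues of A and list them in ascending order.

det(sI - A) = s^2 - (tr A)s + det A, with tr A = (-15) + 12 = -3 and det A = (-15)·12 - (-9)·18 = -180 - (-162) = -18.
So p(s) = det(sI - A) = s^2 + 3s - 18.
Factor s^2 + 3s - 18: two numbers with sum -3 and product -18 are 3 and -6, so s^2 + 3s - 18 = (s - 3)(s + 6).
Hence p(s) = (s - 3) (s + 6), with roots -6, 3.
At least one eigenvalue has non-negative real part, so the system is not asymptotically stable.

-6, 3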